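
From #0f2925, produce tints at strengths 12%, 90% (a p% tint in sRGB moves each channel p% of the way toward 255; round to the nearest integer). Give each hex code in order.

#0f2925 is rgb(15, 41, 37).
12%: (15 + 28.8 = 43.8→44, 41 + 25.68 = 66.68→67, 37 + 26.16 = 63.16→63) → #2c433f
90%: (15 + 216 = 231→231, 41 + 192.6 = 233.6→234, 37 + 196.2 = 233.2→233) → #e7eae9

#2c433f, #e7eae9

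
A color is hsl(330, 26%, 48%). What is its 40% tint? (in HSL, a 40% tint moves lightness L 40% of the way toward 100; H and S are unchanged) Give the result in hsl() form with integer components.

hsl(330, 26%, 69%)

L moves 40% from 48 toward 100: 48 + 20.8 = 68.8 → 69.
H and S are unchanged.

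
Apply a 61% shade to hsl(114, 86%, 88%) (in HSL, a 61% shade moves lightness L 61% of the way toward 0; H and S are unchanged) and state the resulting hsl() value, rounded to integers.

hsl(114, 86%, 34%)

L moves 61% from 88 toward 0: 88 − 53.68 = 34.32 → 34.
H and S are unchanged.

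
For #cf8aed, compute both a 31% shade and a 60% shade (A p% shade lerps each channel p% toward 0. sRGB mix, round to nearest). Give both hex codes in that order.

#cf8aed is rgb(207, 138, 237).
31% shade:
  R: 207 − 64.17 = 142.83 → 143
  G: 138 + 0.31×(0−138) = 138 − 42.78 = 95.22 → 95
  B: 237 + 0.31×(0−237) = 237 − 73.47 = 163.53 → 164
  → #8f5fa4
60% shade:
  R: 207 − 124.2 = 82.8 → 83
  G: 138 − 82.8 = 55.2 → 55
  B: 237 + 0.6×(0−237) = 237 − 142.2 = 94.8 → 95
  → #53375f

#8f5fa4, #53375f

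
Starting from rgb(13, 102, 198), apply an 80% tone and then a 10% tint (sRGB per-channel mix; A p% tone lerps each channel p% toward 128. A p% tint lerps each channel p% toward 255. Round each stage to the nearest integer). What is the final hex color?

Per channel, c → c + 0.8(128 − c):
  R: 13 + 92 = 105 → 105
  G: 102 + 20.8 = 122.8 → 123
  B: 198 − 56 = 142 → 142
After the tone: rgb(105, 123, 142) = #697B8E.
Lerp each channel 10% toward 255:
  R: 105 + 15 = 120 → 120
  G: 123 + 0.1×(255−123) = 123 + 13.2 = 136.2 → 136
  B: 142 + 11.3 = 153.3 → 153
rgb(120, 136, 153) = #788899.

#788899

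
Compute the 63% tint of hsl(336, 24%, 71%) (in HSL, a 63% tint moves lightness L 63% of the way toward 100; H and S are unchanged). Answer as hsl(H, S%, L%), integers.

hsl(336, 24%, 89%)

L moves 63% from 71 toward 100: 71 + 18.27 = 89.27 → 89.
H and S are unchanged.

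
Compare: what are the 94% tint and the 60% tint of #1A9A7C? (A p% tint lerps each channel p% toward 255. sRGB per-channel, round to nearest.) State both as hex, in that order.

#1A9A7C is rgb(26, 154, 124).
94% tint:
  R: 26 + 0.94×(255−26) = 26 + 215.26 = 241.26 → 241
  G: 154 + 94.94 = 248.94 → 249
  B: 124 + 123.14 = 247.14 → 247
  → #F1F9F7
60% tint:
  R: 26 + 137.4 = 163.4 → 163
  G: 154 + 0.6×(255−154) = 154 + 60.6 = 214.6 → 215
  B: 124 + 78.6 = 202.6 → 203
  → #A3D7CB

#F1F9F7, #A3D7CB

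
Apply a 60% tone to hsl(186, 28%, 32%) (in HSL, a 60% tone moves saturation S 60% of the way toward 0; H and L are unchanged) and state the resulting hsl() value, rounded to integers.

hsl(186, 11%, 32%)

S moves 60% from 28 toward 0: 28 − 16.8 = 11.2 → 11.
H and L are unchanged.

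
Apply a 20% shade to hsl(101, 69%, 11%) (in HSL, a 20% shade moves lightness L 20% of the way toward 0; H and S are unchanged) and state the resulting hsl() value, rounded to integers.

L moves 20% from 11 toward 0: 11 − 2.2 = 8.8 → 9.
H and S are unchanged.

hsl(101, 69%, 9%)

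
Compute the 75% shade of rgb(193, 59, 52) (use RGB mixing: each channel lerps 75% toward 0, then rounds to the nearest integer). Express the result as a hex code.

A 75% shade moves each channel 75% toward 0:
  R: 193 + 0.75×(0−193) = 193 − 144.75 = 48.25 → 48
  G: 59 + 0.75×(0−59) = 59 − 44.25 = 14.75 → 15
  B: 52 − 39 = 13 → 13
rgb(48, 15, 13) = #300F0D.

#300F0D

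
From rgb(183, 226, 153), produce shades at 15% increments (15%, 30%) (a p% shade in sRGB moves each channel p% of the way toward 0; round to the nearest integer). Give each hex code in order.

15%: (183 − 27.45 = 155.55→156, 226 − 33.9 = 192.1→192, 153 − 22.95 = 130.05→130) → #9cc082
30%: (183 − 54.9 = 128.1→128, 226 − 67.8 = 158.2→158, 153 − 45.9 = 107.1→107) → #809e6b

#9cc082, #809e6b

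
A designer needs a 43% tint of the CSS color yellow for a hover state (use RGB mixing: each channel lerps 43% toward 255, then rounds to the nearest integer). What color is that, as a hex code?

CSS yellow is rgb(255, 255, 0).
Lerp each channel 43% toward 255:
  R: 255 + 0 = 255 → 255
  G: 255 + 0 = 255 → 255
  B: 0 + 109.65 = 109.65 → 110
rgb(255, 255, 110) = #FFFF6E.

#FFFF6E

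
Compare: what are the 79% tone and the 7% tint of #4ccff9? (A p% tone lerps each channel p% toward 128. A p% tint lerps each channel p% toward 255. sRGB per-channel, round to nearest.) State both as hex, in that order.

#759199, #59d2f9

#4ccff9 is rgb(76, 207, 249).
79% tone:
  R: 76 + 41.08 = 117.08 → 117
  G: 207 − 62.41 = 144.59 → 145
  B: 249 − 95.59 = 153.41 → 153
  → #759199
7% tint:
  R: 76 + 0.07×(255−76) = 76 + 12.53 = 88.53 → 89
  G: 207 + 0.07×(255−207) = 207 + 3.36 = 210.36 → 210
  B: 249 + 0.07×(255−249) = 249 + 0.42 = 249.42 → 249
  → #59d2f9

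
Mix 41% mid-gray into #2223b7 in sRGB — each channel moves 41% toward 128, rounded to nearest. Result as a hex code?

#2223b7 is rgb(34, 35, 183).
Lerp each channel 41% toward 128:
  R: 34 + 38.54 = 72.54 → 73
  G: 35 + 0.41×(128−35) = 35 + 38.13 = 73.13 → 73
  B: 183 + 0.41×(128−183) = 183 − 22.55 = 160.45 → 160
rgb(73, 73, 160) = #4949a0.

#4949a0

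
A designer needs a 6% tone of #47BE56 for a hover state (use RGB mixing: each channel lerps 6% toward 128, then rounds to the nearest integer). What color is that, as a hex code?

#4ABA59

#47BE56 is rgb(71, 190, 86).
Lerp each channel 6% toward 128:
  R: 71 + 3.42 = 74.42 → 74
  G: 190 + 0.06×(128−190) = 190 − 3.72 = 186.28 → 186
  B: 86 + 2.52 = 88.52 → 89
rgb(74, 186, 89) = #4ABA59.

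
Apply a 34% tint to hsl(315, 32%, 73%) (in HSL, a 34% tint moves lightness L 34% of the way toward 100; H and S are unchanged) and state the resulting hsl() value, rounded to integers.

L moves 34% from 73 toward 100: 73 + 9.18 = 82.18 → 82.
H and S are unchanged.

hsl(315, 32%, 82%)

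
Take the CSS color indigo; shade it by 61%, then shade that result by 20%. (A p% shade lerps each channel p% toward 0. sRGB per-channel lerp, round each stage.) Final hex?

#170029

CSS indigo is rgb(75, 0, 130).
Per channel, c → c + 0.61(0 − c):
  R: 75 − 45.75 = 29.25 → 29
  G: 0 + 0 = 0 → 0
  B: 130 + 0.61×(0−130) = 130 − 79.3 = 50.7 → 51
After the shade: rgb(29, 0, 51) = #1D0033.
A 20% shade moves each channel 20% toward 0:
  R: 29 − 5.8 = 23.2 → 23
  G: 0 + 0.2×(0−0) = 0 + 0 = 0 → 0
  B: 51 + 0.2×(0−51) = 51 − 10.2 = 40.8 → 41
rgb(23, 0, 41) = #170029.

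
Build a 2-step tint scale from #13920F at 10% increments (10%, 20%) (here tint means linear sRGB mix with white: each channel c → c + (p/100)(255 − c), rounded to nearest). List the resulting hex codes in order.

#2B9D27, #42A83F

#13920F is rgb(19, 146, 15).
10%: (19 + 23.6 = 42.6→43, 146 + 10.9 = 156.9→157, 15 + 24 = 39→39) → #2B9D27
20%: (19 + 47.2 = 66.2→66, 146 + 21.8 = 167.8→168, 15 + 48 = 63→63) → #42A83F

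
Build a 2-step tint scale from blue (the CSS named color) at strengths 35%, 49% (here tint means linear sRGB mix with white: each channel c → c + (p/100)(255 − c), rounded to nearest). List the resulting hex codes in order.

#5959ff, #7d7dff

CSS blue is rgb(0, 0, 255).
35%: (0 + 89.25 = 89.25→89, 0 + 89.25 = 89.25→89, 255→255) → #5959ff
49%: (0 + 124.95 = 124.95→125, 0 + 124.95 = 124.95→125, 255→255) → #7d7dff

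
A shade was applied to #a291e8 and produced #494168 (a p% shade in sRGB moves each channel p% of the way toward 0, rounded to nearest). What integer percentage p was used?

#a291e8 is rgb(162, 145, 232); #494168 is rgb(73, 65, 104).
On the B channel (widest range): 104 ≈ 232 + (p/100)(0 − 232), so p ≈ 100×(104 − 232)/(0 − 232) = -12800/-232 = 55.17.
p = 55 reproduces all three channels after rounding.

55%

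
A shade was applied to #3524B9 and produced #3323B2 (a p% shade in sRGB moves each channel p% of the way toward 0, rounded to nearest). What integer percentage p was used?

4%

#3524B9 is rgb(53, 36, 185); #3323B2 is rgb(51, 35, 178).
On the B channel (widest range): 178 ≈ 185 + (p/100)(0 − 185), so p ≈ 100×(178 − 185)/(0 − 185) = -700/-185 = 3.78.
p = 4 reproduces all three channels after rounding.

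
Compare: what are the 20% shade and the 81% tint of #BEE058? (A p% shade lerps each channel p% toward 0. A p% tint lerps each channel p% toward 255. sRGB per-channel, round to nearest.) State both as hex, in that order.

#98B346, #F3F9DF

#BEE058 is rgb(190, 224, 88).
20% shade:
  R: 190 − 38 = 152 → 152
  G: 224 − 44.8 = 179.2 → 179
  B: 88 + 0.2×(0−88) = 88 − 17.6 = 70.4 → 70
  → #98B346
81% tint:
  R: 190 + 0.81×(255−190) = 190 + 52.65 = 242.65 → 243
  G: 224 + 0.81×(255−224) = 224 + 25.11 = 249.11 → 249
  B: 88 + 135.27 = 223.27 → 223
  → #F3F9DF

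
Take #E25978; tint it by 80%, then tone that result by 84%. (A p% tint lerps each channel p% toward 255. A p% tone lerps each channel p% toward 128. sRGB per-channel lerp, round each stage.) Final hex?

#938F90

#E25978 is rgb(226, 89, 120).
Per channel, c → c + 0.8(255 − c):
  R: 226 + 0.8×(255−226) = 226 + 23.2 = 249.2 → 249
  G: 89 + 0.8×(255−89) = 89 + 132.8 = 221.8 → 222
  B: 120 + 0.8×(255−120) = 120 + 108 = 228 → 228
After the tint: rgb(249, 222, 228) = #F9DEE4.
Per channel, c → c + 0.84(128 − c):
  R: 249 − 101.64 = 147.36 → 147
  G: 222 − 78.96 = 143.04 → 143
  B: 228 − 84 = 144 → 144
rgb(147, 143, 144) = #938F90.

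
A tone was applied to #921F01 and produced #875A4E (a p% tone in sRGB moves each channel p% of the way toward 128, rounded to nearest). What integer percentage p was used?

#921F01 is rgb(146, 31, 1); #875A4E is rgb(135, 90, 78).
On the B channel (widest range): 78 ≈ 1 + (p/100)(128 − 1), so p ≈ 100×(78 − 1)/(128 − 1) = 7700/127 = 60.63.
p = 61 reproduces all three channels after rounding.

61%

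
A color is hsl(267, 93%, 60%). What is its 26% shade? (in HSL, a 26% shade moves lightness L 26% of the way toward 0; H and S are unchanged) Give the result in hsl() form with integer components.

hsl(267, 93%, 44%)

L moves 26% from 60 toward 0: 60 − 15.6 = 44.4 → 44.
H and S are unchanged.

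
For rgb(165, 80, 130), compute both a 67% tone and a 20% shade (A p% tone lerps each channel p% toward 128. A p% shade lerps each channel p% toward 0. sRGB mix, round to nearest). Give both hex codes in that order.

67% tone:
  R: 165 + 0.67×(128−165) = 165 − 24.79 = 140.21 → 140
  G: 80 + 32.16 = 112.16 → 112
  B: 130 − 1.34 = 128.66 → 129
  → #8C7081
20% shade:
  R: 165 + 0.2×(0−165) = 165 − 33 = 132 → 132
  G: 80 + 0.2×(0−80) = 80 − 16 = 64 → 64
  B: 130 + 0.2×(0−130) = 130 − 26 = 104 → 104
  → #844068

#8C7081, #844068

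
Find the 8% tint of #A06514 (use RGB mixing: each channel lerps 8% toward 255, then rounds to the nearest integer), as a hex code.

#A06514 is rgb(160, 101, 20).
An 8% tint moves each channel 8% toward 255:
  R: 160 + 7.6 = 167.6 → 168
  G: 101 + 12.32 = 113.32 → 113
  B: 20 + 0.08×(255−20) = 20 + 18.8 = 38.8 → 39
rgb(168, 113, 39) = #A87127.

#A87127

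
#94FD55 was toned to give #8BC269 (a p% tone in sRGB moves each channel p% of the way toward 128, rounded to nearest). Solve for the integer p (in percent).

47%

#94FD55 is rgb(148, 253, 85); #8BC269 is rgb(139, 194, 105).
On the G channel (widest range): 194 ≈ 253 + (p/100)(128 − 253), so p ≈ 100×(194 − 253)/(128 − 253) = -5900/-125 = 47.20.
p = 47 reproduces all three channels after rounding.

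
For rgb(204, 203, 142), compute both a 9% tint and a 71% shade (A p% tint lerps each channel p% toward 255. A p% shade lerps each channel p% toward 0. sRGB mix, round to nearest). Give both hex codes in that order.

9% tint:
  R: 204 + 4.59 = 208.59 → 209
  G: 203 + 4.68 = 207.68 → 208
  B: 142 + 10.17 = 152.17 → 152
  → #D1D098
71% shade:
  R: 204 − 144.84 = 59.16 → 59
  G: 203 + 0.71×(0−203) = 203 − 144.13 = 58.87 → 59
  B: 142 + 0.71×(0−142) = 142 − 100.82 = 41.18 → 41
  → #3B3B29

#D1D098, #3B3B29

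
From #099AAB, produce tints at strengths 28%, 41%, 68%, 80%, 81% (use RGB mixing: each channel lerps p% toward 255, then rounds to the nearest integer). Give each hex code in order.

#4EB6C3, #6EC3CD, #B0DFE4, #CEEBEE, #D0ECEF

#099AAB is rgb(9, 154, 171).
28%: (9 + 68.88 = 77.88→78, 154 + 28.28 = 182.28→182, 171 + 23.52 = 194.52→195) → #4EB6C3
41%: (9 + 100.86 = 109.86→110, 154 + 41.41 = 195.41→195, 171 + 34.44 = 205.44→205) → #6EC3CD
68%: (9 + 167.28 = 176.28→176, 154 + 68.68 = 222.68→223, 171 + 57.12 = 228.12→228) → #B0DFE4
80%: (9 + 196.8 = 205.8→206, 154 + 80.8 = 234.8→235, 171 + 67.2 = 238.2→238) → #CEEBEE
81%: (9 + 199.26 = 208.26→208, 154 + 81.81 = 235.81→236, 171 + 68.04 = 239.04→239) → #D0ECEF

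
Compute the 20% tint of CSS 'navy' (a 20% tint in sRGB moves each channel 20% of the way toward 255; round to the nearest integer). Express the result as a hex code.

CSS navy is rgb(0, 0, 128).
A 20% tint moves each channel 20% toward 255:
  R: 0 + 0.2×(255−0) = 0 + 51 = 51 → 51
  G: 0 + 51 = 51 → 51
  B: 128 + 0.2×(255−128) = 128 + 25.4 = 153.4 → 153
rgb(51, 51, 153) = #333399.

#333399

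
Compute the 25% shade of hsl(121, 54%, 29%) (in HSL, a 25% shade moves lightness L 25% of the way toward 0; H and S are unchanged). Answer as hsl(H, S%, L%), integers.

hsl(121, 54%, 22%)

L moves 25% from 29 toward 0: 29 − 7.25 = 21.75 → 22.
H and S are unchanged.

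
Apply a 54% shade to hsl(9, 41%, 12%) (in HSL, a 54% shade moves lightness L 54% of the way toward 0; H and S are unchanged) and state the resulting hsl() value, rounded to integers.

L moves 54% from 12 toward 0: 12 − 6.48 = 5.52 → 6.
H and S are unchanged.

hsl(9, 41%, 6%)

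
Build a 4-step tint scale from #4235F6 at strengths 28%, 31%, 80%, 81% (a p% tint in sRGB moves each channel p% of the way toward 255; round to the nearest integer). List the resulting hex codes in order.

#4235F6 is rgb(66, 53, 246).
28%: (66 + 52.92 = 118.92→119, 53 + 56.56 = 109.56→110, 246 + 2.52 = 248.52→249) → #776EF9
31%: (66 + 58.59 = 124.59→125, 53 + 62.62 = 115.62→116, 246 + 2.79 = 248.79→249) → #7D74F9
80%: (66 + 151.2 = 217.2→217, 53 + 161.6 = 214.6→215, 246 + 7.2 = 253.2→253) → #D9D7FD
81%: (66 + 153.09 = 219.09→219, 53 + 163.62 = 216.62→217, 246 + 7.29 = 253.29→253) → #DBD9FD

#776EF9, #7D74F9, #D9D7FD, #DBD9FD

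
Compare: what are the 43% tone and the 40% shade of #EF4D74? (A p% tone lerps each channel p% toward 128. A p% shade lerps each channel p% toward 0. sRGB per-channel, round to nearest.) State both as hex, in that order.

#EF4D74 is rgb(239, 77, 116).
43% tone:
  R: 239 + 0.43×(128−239) = 239 − 47.73 = 191.27 → 191
  G: 77 + 21.93 = 98.93 → 99
  B: 116 + 5.16 = 121.16 → 121
  → #BF6379
40% shade:
  R: 239 − 95.6 = 143.4 → 143
  G: 77 − 30.8 = 46.2 → 46
  B: 116 − 46.4 = 69.6 → 70
  → #8F2E46

#BF6379, #8F2E46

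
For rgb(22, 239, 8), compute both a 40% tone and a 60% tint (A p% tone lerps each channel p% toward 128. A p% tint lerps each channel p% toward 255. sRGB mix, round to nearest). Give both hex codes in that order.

40% tone:
  R: 22 + 0.4×(128−22) = 22 + 42.4 = 64.4 → 64
  G: 239 − 44.4 = 194.6 → 195
  B: 8 + 0.4×(128−8) = 8 + 48 = 56 → 56
  → #40C338
60% tint:
  R: 22 + 139.8 = 161.8 → 162
  G: 239 + 0.6×(255−239) = 239 + 9.6 = 248.6 → 249
  B: 8 + 0.6×(255−8) = 8 + 148.2 = 156.2 → 156
  → #A2F99C

#40C338, #A2F99C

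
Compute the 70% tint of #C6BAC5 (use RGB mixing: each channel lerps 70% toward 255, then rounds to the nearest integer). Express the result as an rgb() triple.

#C6BAC5 is rgb(198, 186, 197).
Lerp each channel 70% toward 255:
  R: 198 + 0.7×(255−198) = 198 + 39.9 = 237.9 → 238
  G: 186 + 0.7×(255−186) = 186 + 48.3 = 234.3 → 234
  B: 197 + 40.6 = 237.6 → 238

rgb(238, 234, 238)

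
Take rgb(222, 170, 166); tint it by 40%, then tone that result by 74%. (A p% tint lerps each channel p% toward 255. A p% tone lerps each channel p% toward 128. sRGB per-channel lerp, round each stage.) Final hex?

#9C9493

Per channel, c → c + 0.4(255 − c):
  R: 222 + 0.4×(255−222) = 222 + 13.2 = 235.2 → 235
  G: 170 + 0.4×(255−170) = 170 + 34 = 204 → 204
  B: 166 + 0.4×(255−166) = 166 + 35.6 = 201.6 → 202
After the tint: rgb(235, 204, 202) = #EBCCCA.
Per channel, c → c + 0.74(128 − c):
  R: 235 − 79.18 = 155.82 → 156
  G: 204 − 56.24 = 147.76 → 148
  B: 202 − 54.76 = 147.24 → 147
rgb(156, 148, 147) = #9C9493.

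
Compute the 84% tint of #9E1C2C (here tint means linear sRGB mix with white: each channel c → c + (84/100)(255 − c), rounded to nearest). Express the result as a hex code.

#EFDBDD

#9E1C2C is rgb(158, 28, 44).
An 84% tint moves each channel 84% toward 255:
  R: 158 + 0.84×(255−158) = 158 + 81.48 = 239.48 → 239
  G: 28 + 0.84×(255−28) = 28 + 190.68 = 218.68 → 219
  B: 44 + 0.84×(255−44) = 44 + 177.24 = 221.24 → 221
rgb(239, 219, 221) = #EFDBDD.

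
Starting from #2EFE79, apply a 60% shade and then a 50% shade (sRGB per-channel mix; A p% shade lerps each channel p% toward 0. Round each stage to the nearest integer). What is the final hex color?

#093318

#2EFE79 is rgb(46, 254, 121).
Lerp each channel 60% toward 0:
  R: 46 + 0.6×(0−46) = 46 − 27.6 = 18.4 → 18
  G: 254 + 0.6×(0−254) = 254 − 152.4 = 101.6 → 102
  B: 121 − 72.6 = 48.4 → 48
After the shade: rgb(18, 102, 48) = #126630.
Per channel, c → c + 0.5(0 − c):
  R: 18 + 0.5×(0−18) = 18 − 9 = 9 → 9
  G: 102 − 51 = 51 → 51
  B: 48 + 0.5×(0−48) = 48 − 24 = 24 → 24
rgb(9, 51, 24) = #093318.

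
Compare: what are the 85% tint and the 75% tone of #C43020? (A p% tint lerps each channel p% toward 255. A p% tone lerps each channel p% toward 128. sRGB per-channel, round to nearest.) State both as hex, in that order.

#F6E0DE, #916C68

#C43020 is rgb(196, 48, 32).
85% tint:
  R: 196 + 0.85×(255−196) = 196 + 50.15 = 246.15 → 246
  G: 48 + 175.95 = 223.95 → 224
  B: 32 + 189.55 = 221.55 → 222
  → #F6E0DE
75% tone:
  R: 196 + 0.75×(128−196) = 196 − 51 = 145 → 145
  G: 48 + 0.75×(128−48) = 48 + 60 = 108 → 108
  B: 32 + 72 = 104 → 104
  → #916C68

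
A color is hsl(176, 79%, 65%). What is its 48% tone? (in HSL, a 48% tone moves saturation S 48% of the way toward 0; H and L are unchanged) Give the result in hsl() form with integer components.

hsl(176, 41%, 65%)

S moves 48% from 79 toward 0: 79 − 37.92 = 41.08 → 41.
H and L are unchanged.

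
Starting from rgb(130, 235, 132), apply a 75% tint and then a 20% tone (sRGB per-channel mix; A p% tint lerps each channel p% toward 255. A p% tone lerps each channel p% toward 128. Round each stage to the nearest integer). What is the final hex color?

Per channel, c → c + 0.75(255 − c):
  R: 130 + 0.75×(255−130) = 130 + 93.75 = 223.75 → 224
  G: 235 + 15 = 250 → 250
  B: 132 + 92.25 = 224.25 → 224
After the tint: rgb(224, 250, 224) = #E0FAE0.
A 20% tone moves each channel 20% toward 128:
  R: 224 − 19.2 = 204.8 → 205
  G: 250 − 24.4 = 225.6 → 226
  B: 224 + 0.2×(128−224) = 224 − 19.2 = 204.8 → 205
rgb(205, 226, 205) = #CDE2CD.

#CDE2CD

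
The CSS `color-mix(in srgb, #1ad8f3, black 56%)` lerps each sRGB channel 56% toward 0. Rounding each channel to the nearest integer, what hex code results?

#0b5f6b

#1ad8f3 is rgb(26, 216, 243).
Lerp each channel 56% toward 0:
  R: 26 + 0.56×(0−26) = 26 − 14.56 = 11.44 → 11
  G: 216 − 120.96 = 95.04 → 95
  B: 243 + 0.56×(0−243) = 243 − 136.08 = 106.92 → 107
rgb(11, 95, 107) = #0b5f6b.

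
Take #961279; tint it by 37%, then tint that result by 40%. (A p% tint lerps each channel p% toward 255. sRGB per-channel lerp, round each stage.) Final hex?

#D7A6CD

#961279 is rgb(150, 18, 121).
A 37% tint moves each channel 37% toward 255:
  R: 150 + 0.37×(255−150) = 150 + 38.85 = 188.85 → 189
  G: 18 + 87.69 = 105.69 → 106
  B: 121 + 49.58 = 170.58 → 171
After the tint: rgb(189, 106, 171) = #BD6AAB.
A 40% tint moves each channel 40% toward 255:
  R: 189 + 26.4 = 215.4 → 215
  G: 106 + 59.6 = 165.6 → 166
  B: 171 + 33.6 = 204.6 → 205
rgb(215, 166, 205) = #D7A6CD.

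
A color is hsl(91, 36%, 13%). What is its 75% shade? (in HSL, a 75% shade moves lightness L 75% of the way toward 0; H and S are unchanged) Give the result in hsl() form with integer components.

hsl(91, 36%, 3%)

L moves 75% from 13 toward 0: 13 − 9.75 = 3.25 → 3.
H and S are unchanged.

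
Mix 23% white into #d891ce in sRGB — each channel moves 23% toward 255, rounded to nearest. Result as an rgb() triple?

#d891ce is rgb(216, 145, 206).
Lerp each channel 23% toward 255:
  R: 216 + 0.23×(255−216) = 216 + 8.97 = 224.97 → 225
  G: 145 + 0.23×(255−145) = 145 + 25.3 = 170.3 → 170
  B: 206 + 0.23×(255−206) = 206 + 11.27 = 217.27 → 217

rgb(225, 170, 217)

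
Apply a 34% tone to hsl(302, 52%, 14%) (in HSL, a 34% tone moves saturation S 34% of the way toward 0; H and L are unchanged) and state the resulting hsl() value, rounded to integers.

S moves 34% from 52 toward 0: 52 − 17.68 = 34.32 → 34.
H and L are unchanged.

hsl(302, 34%, 14%)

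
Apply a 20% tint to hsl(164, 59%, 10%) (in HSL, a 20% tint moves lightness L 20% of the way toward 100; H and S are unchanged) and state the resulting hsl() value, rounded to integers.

hsl(164, 59%, 28%)

L moves 20% from 10 toward 100: 10 + 18 = 28 → 28.
H and S are unchanged.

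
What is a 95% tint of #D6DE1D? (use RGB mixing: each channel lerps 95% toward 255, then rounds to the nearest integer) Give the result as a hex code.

#D6DE1D is rgb(214, 222, 29).
A 95% tint moves each channel 95% toward 255:
  R: 214 + 38.95 = 252.95 → 253
  G: 222 + 31.35 = 253.35 → 253
  B: 29 + 214.7 = 243.7 → 244
rgb(253, 253, 244) = #FDFDF4.

#FDFDF4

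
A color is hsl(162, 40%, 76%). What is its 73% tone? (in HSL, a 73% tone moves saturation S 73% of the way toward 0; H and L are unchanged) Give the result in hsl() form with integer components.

hsl(162, 11%, 76%)

S moves 73% from 40 toward 0: 40 − 29.2 = 10.8 → 11.
H and L are unchanged.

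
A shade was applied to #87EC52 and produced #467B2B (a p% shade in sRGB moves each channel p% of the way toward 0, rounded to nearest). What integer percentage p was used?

#87EC52 is rgb(135, 236, 82); #467B2B is rgb(70, 123, 43).
On the G channel (widest range): 123 ≈ 236 + (p/100)(0 − 236), so p ≈ 100×(123 − 236)/(0 − 236) = -11300/-236 = 47.88.
p = 48 reproduces all three channels after rounding.

48%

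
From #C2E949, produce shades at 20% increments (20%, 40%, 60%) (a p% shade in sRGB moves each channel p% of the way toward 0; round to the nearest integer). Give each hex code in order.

#9BBA3A, #748C2C, #4E5D1D

#C2E949 is rgb(194, 233, 73).
20%: (194 − 38.8 = 155.2→155, 233 − 46.6 = 186.4→186, 73 − 14.6 = 58.4→58) → #9BBA3A
40%: (194 − 77.6 = 116.4→116, 233 − 93.2 = 139.8→140, 73 − 29.2 = 43.8→44) → #748C2C
60%: (194 − 116.4 = 77.6→78, 233 − 139.8 = 93.2→93, 73 − 43.8 = 29.2→29) → #4E5D1D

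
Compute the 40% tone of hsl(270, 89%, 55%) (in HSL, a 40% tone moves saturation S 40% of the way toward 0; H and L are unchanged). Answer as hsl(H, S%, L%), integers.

S moves 40% from 89 toward 0: 89 − 35.6 = 53.4 → 53.
H and L are unchanged.

hsl(270, 53%, 55%)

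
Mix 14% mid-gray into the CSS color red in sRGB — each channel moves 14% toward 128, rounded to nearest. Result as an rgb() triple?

rgb(237, 18, 18)

CSS red is rgb(255, 0, 0).
A 14% tone moves each channel 14% toward 128:
  R: 255 + 0.14×(128−255) = 255 − 17.78 = 237.22 → 237
  G: 0 + 0.14×(128−0) = 0 + 17.92 = 17.92 → 18
  B: 0 + 0.14×(128−0) = 0 + 17.92 = 17.92 → 18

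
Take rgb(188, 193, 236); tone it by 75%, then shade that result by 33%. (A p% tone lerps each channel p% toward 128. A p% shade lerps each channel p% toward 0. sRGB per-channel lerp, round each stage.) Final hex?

#606068

Per channel, c → c + 0.75(128 − c):
  R: 188 + 0.75×(128−188) = 188 − 45 = 143 → 143
  G: 193 − 48.75 = 144.25 → 144
  B: 236 + 0.75×(128−236) = 236 − 81 = 155 → 155
After the tone: rgb(143, 144, 155) = #8F909B.
Per channel, c → c + 0.33(0 − c):
  R: 143 + 0.33×(0−143) = 143 − 47.19 = 95.81 → 96
  G: 144 + 0.33×(0−144) = 144 − 47.52 = 96.48 → 96
  B: 155 + 0.33×(0−155) = 155 − 51.15 = 103.85 → 104
rgb(96, 96, 104) = #606068.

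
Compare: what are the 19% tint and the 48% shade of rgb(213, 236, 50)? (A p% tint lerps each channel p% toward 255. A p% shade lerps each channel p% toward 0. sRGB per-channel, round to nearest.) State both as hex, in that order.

#DDF059, #6F7B1A

19% tint:
  R: 213 + 0.19×(255−213) = 213 + 7.98 = 220.98 → 221
  G: 236 + 0.19×(255−236) = 236 + 3.61 = 239.61 → 240
  B: 50 + 38.95 = 88.95 → 89
  → #DDF059
48% shade:
  R: 213 − 102.24 = 110.76 → 111
  G: 236 + 0.48×(0−236) = 236 − 113.28 = 122.72 → 123
  B: 50 + 0.48×(0−50) = 50 − 24 = 26 → 26
  → #6F7B1A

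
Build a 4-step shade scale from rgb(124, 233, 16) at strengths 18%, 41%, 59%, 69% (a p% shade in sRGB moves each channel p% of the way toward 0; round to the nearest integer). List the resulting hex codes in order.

18%: (124 − 22.32 = 101.68→102, 233 − 41.94 = 191.06→191, 16 − 2.88 = 13.12→13) → #66bf0d
41%: (124 − 50.84 = 73.16→73, 233 − 95.53 = 137.47→137, 16 − 6.56 = 9.44→9) → #498909
59%: (124 − 73.16 = 50.84→51, 233 − 137.47 = 95.53→96, 16 − 9.44 = 6.56→7) → #336007
69%: (124 − 85.56 = 38.44→38, 233 − 160.77 = 72.23→72, 16 − 11.04 = 4.96→5) → #264805

#66bf0d, #498909, #336007, #264805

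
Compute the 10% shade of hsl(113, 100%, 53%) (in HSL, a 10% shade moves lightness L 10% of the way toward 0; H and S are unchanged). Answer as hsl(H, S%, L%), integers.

L moves 10% from 53 toward 0: 53 − 5.3 = 47.7 → 48.
H and S are unchanged.

hsl(113, 100%, 48%)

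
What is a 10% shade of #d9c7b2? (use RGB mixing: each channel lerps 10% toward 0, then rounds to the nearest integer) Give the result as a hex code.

#c3b3a0

#d9c7b2 is rgb(217, 199, 178).
Per channel, c → c + 0.1(0 − c):
  R: 217 + 0.1×(0−217) = 217 − 21.7 = 195.3 → 195
  G: 199 − 19.9 = 179.1 → 179
  B: 178 + 0.1×(0−178) = 178 − 17.8 = 160.2 → 160
rgb(195, 179, 160) = #c3b3a0.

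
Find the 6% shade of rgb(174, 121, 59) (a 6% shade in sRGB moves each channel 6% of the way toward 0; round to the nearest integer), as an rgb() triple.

A 6% shade moves each channel 6% toward 0:
  R: 174 − 10.44 = 163.56 → 164
  G: 121 + 0.06×(0−121) = 121 − 7.26 = 113.74 → 114
  B: 59 + 0.06×(0−59) = 59 − 3.54 = 55.46 → 55

rgb(164, 114, 55)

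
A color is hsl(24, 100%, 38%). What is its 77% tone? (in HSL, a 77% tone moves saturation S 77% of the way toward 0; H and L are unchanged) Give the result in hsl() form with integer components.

hsl(24, 23%, 38%)

S moves 77% from 100 toward 0: 100 − 77 = 23 → 23.
H and L are unchanged.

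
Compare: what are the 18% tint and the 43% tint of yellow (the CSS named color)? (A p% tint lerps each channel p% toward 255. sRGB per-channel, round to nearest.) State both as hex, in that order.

CSS yellow is rgb(255, 255, 0).
18% tint:
  R: 255 + 0 = 255 → 255
  G: 255 + 0 = 255 → 255
  B: 0 + 0.18×(255−0) = 0 + 45.9 = 45.9 → 46
  → #ffff2e
43% tint:
  R: 255 + 0.43×(255−255) = 255 + 0 = 255 → 255
  G: 255 + 0 = 255 → 255
  B: 0 + 0.43×(255−0) = 0 + 109.65 = 109.65 → 110
  → #ffff6e

#ffff2e, #ffff6e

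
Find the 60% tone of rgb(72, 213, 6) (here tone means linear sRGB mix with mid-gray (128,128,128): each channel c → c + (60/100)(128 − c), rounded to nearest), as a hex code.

#6aa24f

Per channel, c → c + 0.6(128 − c):
  R: 72 + 33.6 = 105.6 → 106
  G: 213 + 0.6×(128−213) = 213 − 51 = 162 → 162
  B: 6 + 0.6×(128−6) = 6 + 73.2 = 79.2 → 79
rgb(106, 162, 79) = #6aa24f.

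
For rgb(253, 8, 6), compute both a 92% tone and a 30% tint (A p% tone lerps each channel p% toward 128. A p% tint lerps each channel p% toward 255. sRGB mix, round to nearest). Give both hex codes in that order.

#8a7676, #fe5251

92% tone:
  R: 253 − 115 = 138 → 138
  G: 8 + 110.4 = 118.4 → 118
  B: 6 + 0.92×(128−6) = 6 + 112.24 = 118.24 → 118
  → #8a7676
30% tint:
  R: 253 + 0.6 = 253.6 → 254
  G: 8 + 74.1 = 82.1 → 82
  B: 6 + 0.3×(255−6) = 6 + 74.7 = 80.7 → 81
  → #fe5251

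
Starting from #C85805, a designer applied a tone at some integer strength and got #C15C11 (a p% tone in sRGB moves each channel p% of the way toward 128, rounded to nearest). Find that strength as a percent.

10%

#C85805 is rgb(200, 88, 5); #C15C11 is rgb(193, 92, 17).
On the B channel (widest range): 17 ≈ 5 + (p/100)(128 − 5), so p ≈ 100×(17 − 5)/(128 − 5) = 1200/123 = 9.76.
p = 10 reproduces all three channels after rounding.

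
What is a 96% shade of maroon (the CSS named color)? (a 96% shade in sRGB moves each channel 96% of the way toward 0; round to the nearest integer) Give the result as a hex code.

#050000

CSS maroon is rgb(128, 0, 0).
Lerp each channel 96% toward 0:
  R: 128 − 122.88 = 5.12 → 5
  G: 0 + 0.96×(0−0) = 0 + 0 = 0 → 0
  B: 0 + 0 = 0 → 0
rgb(5, 0, 0) = #050000.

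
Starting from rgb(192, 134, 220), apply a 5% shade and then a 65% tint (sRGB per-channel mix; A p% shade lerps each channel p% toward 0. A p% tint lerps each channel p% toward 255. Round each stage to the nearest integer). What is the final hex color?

#E5D2EF

A 5% shade moves each channel 5% toward 0:
  R: 192 − 9.6 = 182.4 → 182
  G: 134 + 0.05×(0−134) = 134 − 6.7 = 127.3 → 127
  B: 220 + 0.05×(0−220) = 220 − 11 = 209 → 209
After the shade: rgb(182, 127, 209) = #B67FD1.
Per channel, c → c + 0.65(255 − c):
  R: 182 + 0.65×(255−182) = 182 + 47.45 = 229.45 → 229
  G: 127 + 0.65×(255−127) = 127 + 83.2 = 210.2 → 210
  B: 209 + 29.9 = 238.9 → 239
rgb(229, 210, 239) = #E5D2EF.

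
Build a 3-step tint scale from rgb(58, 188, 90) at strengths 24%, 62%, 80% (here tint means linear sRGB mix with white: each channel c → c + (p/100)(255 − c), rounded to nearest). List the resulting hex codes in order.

24%: (58 + 47.28 = 105.28→105, 188 + 16.08 = 204.08→204, 90 + 39.6 = 129.6→130) → #69CC82
62%: (58 + 122.14 = 180.14→180, 188 + 41.54 = 229.54→230, 90 + 102.3 = 192.3→192) → #B4E6C0
80%: (58 + 157.6 = 215.6→216, 188 + 53.6 = 241.6→242, 90 + 132 = 222→222) → #D8F2DE

#69CC82, #B4E6C0, #D8F2DE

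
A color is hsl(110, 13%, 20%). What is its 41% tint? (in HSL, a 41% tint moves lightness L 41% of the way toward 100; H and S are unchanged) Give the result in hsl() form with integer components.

L moves 41% from 20 toward 100: 20 + 32.8 = 52.8 → 53.
H and S are unchanged.

hsl(110, 13%, 53%)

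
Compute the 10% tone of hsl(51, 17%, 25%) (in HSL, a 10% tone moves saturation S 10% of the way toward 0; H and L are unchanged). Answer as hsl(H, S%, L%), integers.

hsl(51, 15%, 25%)

S moves 10% from 17 toward 0: 17 − 1.7 = 15.3 → 15.
H and L are unchanged.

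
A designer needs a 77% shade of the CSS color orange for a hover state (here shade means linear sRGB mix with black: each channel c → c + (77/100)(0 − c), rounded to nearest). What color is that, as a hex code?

CSS orange is rgb(255, 165, 0).
Lerp each channel 77% toward 0:
  R: 255 − 196.35 = 58.65 → 59
  G: 165 − 127.05 = 37.95 → 38
  B: 0 + 0.77×(0−0) = 0 + 0 = 0 → 0
rgb(59, 38, 0) = #3B2600.

#3B2600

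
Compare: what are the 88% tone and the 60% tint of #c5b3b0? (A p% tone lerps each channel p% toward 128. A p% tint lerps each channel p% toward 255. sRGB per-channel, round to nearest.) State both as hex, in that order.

#c5b3b0 is rgb(197, 179, 176).
88% tone:
  R: 197 + 0.88×(128−197) = 197 − 60.72 = 136.28 → 136
  G: 179 + 0.88×(128−179) = 179 − 44.88 = 134.12 → 134
  B: 176 + 0.88×(128−176) = 176 − 42.24 = 133.76 → 134
  → #888686
60% tint:
  R: 197 + 0.6×(255−197) = 197 + 34.8 = 231.8 → 232
  G: 179 + 0.6×(255−179) = 179 + 45.6 = 224.6 → 225
  B: 176 + 47.4 = 223.4 → 223
  → #e8e1df

#888686, #e8e1df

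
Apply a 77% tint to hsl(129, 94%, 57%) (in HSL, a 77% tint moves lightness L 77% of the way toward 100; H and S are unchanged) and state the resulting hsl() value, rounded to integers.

hsl(129, 94%, 90%)

L moves 77% from 57 toward 100: 57 + 33.11 = 90.11 → 90.
H and S are unchanged.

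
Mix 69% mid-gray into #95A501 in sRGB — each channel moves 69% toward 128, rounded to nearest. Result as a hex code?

#95A501 is rgb(149, 165, 1).
A 69% tone moves each channel 69% toward 128:
  R: 149 + 0.69×(128−149) = 149 − 14.49 = 134.51 → 135
  G: 165 + 0.69×(128−165) = 165 − 25.53 = 139.47 → 139
  B: 1 + 0.69×(128−1) = 1 + 87.63 = 88.63 → 89
rgb(135, 139, 89) = #878B59.

#878B59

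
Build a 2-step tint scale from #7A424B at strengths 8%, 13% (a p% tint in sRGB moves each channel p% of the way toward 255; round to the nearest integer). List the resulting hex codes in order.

#855159, #8B5B62

#7A424B is rgb(122, 66, 75).
8%: (122 + 10.64 = 132.64→133, 66 + 15.12 = 81.12→81, 75 + 14.4 = 89.4→89) → #855159
13%: (122 + 17.29 = 139.29→139, 66 + 24.57 = 90.57→91, 75 + 23.4 = 98.4→98) → #8B5B62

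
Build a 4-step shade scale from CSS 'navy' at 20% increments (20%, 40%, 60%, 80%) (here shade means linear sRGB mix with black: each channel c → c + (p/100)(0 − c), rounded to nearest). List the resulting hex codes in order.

#000066, #00004d, #000033, #00001a

CSS navy is rgb(0, 0, 128).
20%: (0→0, 0→0, 128 − 25.6 = 102.4→102) → #000066
40%: (0→0, 0→0, 128 − 51.2 = 76.8→77) → #00004d
60%: (0→0, 0→0, 128 − 76.8 = 51.2→51) → #000033
80%: (0→0, 0→0, 128 − 102.4 = 25.6→26) → #00001a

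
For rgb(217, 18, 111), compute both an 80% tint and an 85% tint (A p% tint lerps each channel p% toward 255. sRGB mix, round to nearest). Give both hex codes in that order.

80% tint:
  R: 217 + 30.4 = 247.4 → 247
  G: 18 + 189.6 = 207.6 → 208
  B: 111 + 0.8×(255−111) = 111 + 115.2 = 226.2 → 226
  → #f7d0e2
85% tint:
  R: 217 + 0.85×(255−217) = 217 + 32.3 = 249.3 → 249
  G: 18 + 201.45 = 219.45 → 219
  B: 111 + 122.4 = 233.4 → 233
  → #f9dbe9

#f7d0e2, #f9dbe9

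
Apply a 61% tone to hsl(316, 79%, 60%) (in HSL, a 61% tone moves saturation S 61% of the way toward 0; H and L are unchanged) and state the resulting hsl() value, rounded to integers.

hsl(316, 31%, 60%)

S moves 61% from 79 toward 0: 79 − 48.19 = 30.81 → 31.
H and L are unchanged.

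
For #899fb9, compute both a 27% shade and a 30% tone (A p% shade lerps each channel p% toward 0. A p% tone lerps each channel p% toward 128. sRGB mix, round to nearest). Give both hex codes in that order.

#647487, #8696a8

#899fb9 is rgb(137, 159, 185).
27% shade:
  R: 137 + 0.27×(0−137) = 137 − 36.99 = 100.01 → 100
  G: 159 + 0.27×(0−159) = 159 − 42.93 = 116.07 → 116
  B: 185 + 0.27×(0−185) = 185 − 49.95 = 135.05 → 135
  → #647487
30% tone:
  R: 137 + 0.3×(128−137) = 137 − 2.7 = 134.3 → 134
  G: 159 + 0.3×(128−159) = 159 − 9.3 = 149.7 → 150
  B: 185 − 17.1 = 167.9 → 168
  → #8696a8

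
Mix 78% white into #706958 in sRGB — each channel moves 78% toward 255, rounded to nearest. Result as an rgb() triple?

rgb(224, 222, 218)

#706958 is rgb(112, 105, 88).
Lerp each channel 78% toward 255:
  R: 112 + 111.54 = 223.54 → 224
  G: 105 + 117 = 222 → 222
  B: 88 + 0.78×(255−88) = 88 + 130.26 = 218.26 → 218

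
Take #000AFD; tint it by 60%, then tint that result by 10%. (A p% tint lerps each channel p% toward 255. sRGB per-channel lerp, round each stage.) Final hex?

#A3A7FE

#000AFD is rgb(0, 10, 253).
A 60% tint moves each channel 60% toward 255:
  R: 0 + 153 = 153 → 153
  G: 10 + 0.6×(255−10) = 10 + 147 = 157 → 157
  B: 253 + 0.6×(255−253) = 253 + 1.2 = 254.2 → 254
After the tint: rgb(153, 157, 254) = #999DFE.
Lerp each channel 10% toward 255:
  R: 153 + 0.1×(255−153) = 153 + 10.2 = 163.2 → 163
  G: 157 + 0.1×(255−157) = 157 + 9.8 = 166.8 → 167
  B: 254 + 0.1 = 254.1 → 254
rgb(163, 167, 254) = #A3A7FE.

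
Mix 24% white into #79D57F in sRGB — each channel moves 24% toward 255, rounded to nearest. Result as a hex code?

#99DF9E

#79D57F is rgb(121, 213, 127).
Per channel, c → c + 0.24(255 − c):
  R: 121 + 32.16 = 153.16 → 153
  G: 213 + 10.08 = 223.08 → 223
  B: 127 + 30.72 = 157.72 → 158
rgb(153, 223, 158) = #99DF9E.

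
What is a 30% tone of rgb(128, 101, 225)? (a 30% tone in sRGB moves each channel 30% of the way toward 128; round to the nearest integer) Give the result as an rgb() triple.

rgb(128, 109, 196)

Lerp each channel 30% toward 128:
  R: 128 + 0 = 128 → 128
  G: 101 + 0.3×(128−101) = 101 + 8.1 = 109.1 → 109
  B: 225 − 29.1 = 195.9 → 196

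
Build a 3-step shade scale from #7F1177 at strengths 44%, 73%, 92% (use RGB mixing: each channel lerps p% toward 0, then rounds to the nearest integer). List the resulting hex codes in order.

#470A43, #220520, #0A010A

#7F1177 is rgb(127, 17, 119).
44%: (127 − 55.88 = 71.12→71, 17 − 7.48 = 9.52→10, 119 − 52.36 = 66.64→67) → #470A43
73%: (127 − 92.71 = 34.29→34, 17 − 12.41 = 4.59→5, 119 − 86.87 = 32.13→32) → #220520
92%: (127 − 116.84 = 10.16→10, 17 − 15.64 = 1.36→1, 119 − 109.48 = 9.52→10) → #0A010A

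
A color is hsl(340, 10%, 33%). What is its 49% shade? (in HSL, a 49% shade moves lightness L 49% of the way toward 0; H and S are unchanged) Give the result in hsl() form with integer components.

hsl(340, 10%, 17%)

L moves 49% from 33 toward 0: 33 − 16.17 = 16.83 → 17.
H and S are unchanged.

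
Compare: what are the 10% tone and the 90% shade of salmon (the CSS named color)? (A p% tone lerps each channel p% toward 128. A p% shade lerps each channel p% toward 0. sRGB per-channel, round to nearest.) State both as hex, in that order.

#EE8073, #190D0B

CSS salmon is rgb(250, 128, 114).
10% tone:
  R: 250 + 0.1×(128−250) = 250 − 12.2 = 237.8 → 238
  G: 128 + 0 = 128 → 128
  B: 114 + 1.4 = 115.4 → 115
  → #EE8073
90% shade:
  R: 250 − 225 = 25 → 25
  G: 128 + 0.9×(0−128) = 128 − 115.2 = 12.8 → 13
  B: 114 − 102.6 = 11.4 → 11
  → #190D0B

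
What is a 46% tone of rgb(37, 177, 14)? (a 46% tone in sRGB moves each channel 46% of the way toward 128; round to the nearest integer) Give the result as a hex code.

A 46% tone moves each channel 46% toward 128:
  R: 37 + 41.86 = 78.86 → 79
  G: 177 − 22.54 = 154.46 → 154
  B: 14 + 52.44 = 66.44 → 66
rgb(79, 154, 66) = #4F9A42.

#4F9A42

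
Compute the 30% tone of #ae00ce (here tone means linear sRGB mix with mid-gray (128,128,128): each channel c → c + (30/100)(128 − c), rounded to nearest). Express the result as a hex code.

#a026b7

#ae00ce is rgb(174, 0, 206).
Per channel, c → c + 0.3(128 − c):
  R: 174 − 13.8 = 160.2 → 160
  G: 0 + 38.4 = 38.4 → 38
  B: 206 + 0.3×(128−206) = 206 − 23.4 = 182.6 → 183
rgb(160, 38, 183) = #a026b7.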